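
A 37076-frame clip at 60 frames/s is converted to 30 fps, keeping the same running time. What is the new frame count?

18538 frames

Target frames = source frames × (target rate / source rate) = 37076 × (30)/(60) = 37076 × 1/2 = 18538.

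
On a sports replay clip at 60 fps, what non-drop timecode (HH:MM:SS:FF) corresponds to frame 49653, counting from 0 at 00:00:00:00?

49653 ÷ 60 = 827 full seconds, remainder 33 frames.
827 s = 0 h 13 min 47 s.
Timecode: 00:13:47:33.

00:13:47:33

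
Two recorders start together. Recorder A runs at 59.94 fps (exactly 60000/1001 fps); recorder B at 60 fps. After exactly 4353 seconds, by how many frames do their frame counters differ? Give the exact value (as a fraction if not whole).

261180/1001 frames

A emits 60000/1001 × 4353 = 261180000/1001 frames; B emits 60 × 4353 = 261180.
Difference = 261180/1001 frames (≈ 260.9191); B is ahead of A.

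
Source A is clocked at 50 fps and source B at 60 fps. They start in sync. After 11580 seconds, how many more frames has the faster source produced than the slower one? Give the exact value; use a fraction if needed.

115800 frames

A emits 50 × 11580 = 579000 frames; B emits 60 × 11580 = 694800.
Difference = 115800 frames; B is ahead of A.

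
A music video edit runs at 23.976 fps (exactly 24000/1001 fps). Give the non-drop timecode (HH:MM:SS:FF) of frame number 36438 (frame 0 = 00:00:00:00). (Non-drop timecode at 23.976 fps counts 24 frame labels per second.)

36438 ÷ 24 = 1518 full seconds, remainder 6 frames.
1518 s = 0 h 25 min 18 s.
Timecode: 00:25:18:06.

00:25:18:06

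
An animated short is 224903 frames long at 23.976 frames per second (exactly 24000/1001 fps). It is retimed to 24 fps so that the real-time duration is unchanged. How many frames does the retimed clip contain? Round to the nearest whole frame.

Frames at target rate = 224903 × (24) / (24000/1001) = 225127903/1000 ≈ 225127.903.
Nearest whole frame: 225128.

225128 frames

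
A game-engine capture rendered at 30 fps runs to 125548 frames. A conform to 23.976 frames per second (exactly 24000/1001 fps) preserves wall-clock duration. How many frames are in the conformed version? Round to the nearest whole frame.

100338 frames

Frames at target rate = 125548 × (24000/1001) / (30) = 100438400/1001 ≈ 100338.062.
Nearest whole frame: 100338.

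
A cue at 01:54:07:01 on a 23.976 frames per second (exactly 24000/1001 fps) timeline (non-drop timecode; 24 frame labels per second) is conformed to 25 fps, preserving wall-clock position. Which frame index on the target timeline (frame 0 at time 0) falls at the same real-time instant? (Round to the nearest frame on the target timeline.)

Source frame index: (1×3600 + 54×60 + 7) × 24 + 1 = 164329.
Real time: 164329 / (24000/1001) = 164493329/24000 s.
Target frame: (164493329/24000) × (25) = 164493329/960 ≈ 171347.218 → 171347.

frame 171347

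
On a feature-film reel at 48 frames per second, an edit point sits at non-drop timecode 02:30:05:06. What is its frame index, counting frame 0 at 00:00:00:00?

432246

Total seconds to the label: (2 × 3600 + 30 × 60 + 5) = 9005.
Frame index = 9005 × 48 + 6 = 432246.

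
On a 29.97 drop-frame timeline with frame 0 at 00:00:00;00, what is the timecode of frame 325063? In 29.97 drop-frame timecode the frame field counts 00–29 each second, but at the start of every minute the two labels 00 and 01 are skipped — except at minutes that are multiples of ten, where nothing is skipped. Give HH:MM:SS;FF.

Each 10-minute DF block holds 10 × 60 × 30 − 9 × 2 = 17982 frames. 325063 ÷ 17982 → 18 full blocks, remainder 1387.
Within the partial block the first minute is 1800 frames and each further minute 1798, so 0 further minute boundaries passed. Total skipped labels = 18 × 18 + 2 × 0 = 324.
Non-drop label index = 325063 + 324 = 325387; at 30 labels/s that is 03:00:46:07, i.e. DF 03:00:46;07.

03:00:46;07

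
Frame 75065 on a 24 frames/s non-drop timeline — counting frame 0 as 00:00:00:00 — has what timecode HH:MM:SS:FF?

75065 ÷ 24 = 3127 full seconds, remainder 17 frames.
3127 s = 0 h 52 min 7 s.
Timecode: 00:52:07:17.

00:52:07:17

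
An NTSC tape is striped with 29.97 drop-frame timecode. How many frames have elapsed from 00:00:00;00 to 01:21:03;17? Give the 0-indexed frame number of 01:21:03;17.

As if non-drop at 30 labels/s: (1 × 3600 + 21 × 60 + 3) × 30 + 17 = 145907.
Minute boundaries passed: 81; those not divisible by 10: 81 − 8 = 73; dropped labels = 2 × 73 = 146.
Actual frame index = 145907 − 146 = 145761.

145761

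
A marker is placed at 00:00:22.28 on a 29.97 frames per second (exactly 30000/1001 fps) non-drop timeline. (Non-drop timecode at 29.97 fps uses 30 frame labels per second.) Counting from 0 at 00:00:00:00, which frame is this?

Total seconds to the label: (0 × 3600 + 0 × 60 + 22) = 22.
Frame index = 22 × 30 + 28 = 688.

frame 688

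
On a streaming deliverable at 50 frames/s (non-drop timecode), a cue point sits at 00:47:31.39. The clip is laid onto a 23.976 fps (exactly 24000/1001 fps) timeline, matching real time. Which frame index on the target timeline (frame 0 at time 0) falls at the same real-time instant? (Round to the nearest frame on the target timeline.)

Source frame index: (0×3600 + 47×60 + 31) × 50 + 39 = 142589.
Real time: 142589 / (50) = 142589/50 s.
Target frame: (142589/50) × (24000/1001) = 68442720/1001 ≈ 68374.346 → 68374.

frame 68374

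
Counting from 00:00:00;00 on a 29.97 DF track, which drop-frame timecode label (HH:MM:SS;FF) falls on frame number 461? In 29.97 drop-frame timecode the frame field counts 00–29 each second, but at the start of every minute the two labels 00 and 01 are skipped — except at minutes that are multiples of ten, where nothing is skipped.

00:00:15;11

Ten DF minutes hold 17982 frames, so frame 461 lies in block 0 (frames 0–17981) with 461 frames into that block.
The block's first minute is 1800 frames and the rest 1798 each; 461 frames reaches minute 0, so 0 × 18 + 0 × 2 = 0 labels have been skipped so far.
Adding those back, label number 461 + 0 = 461 at 30 labels/s is 15 s + 11 f = 0 h 0 min 15 s frame 11, i.e. 00:00:15;11.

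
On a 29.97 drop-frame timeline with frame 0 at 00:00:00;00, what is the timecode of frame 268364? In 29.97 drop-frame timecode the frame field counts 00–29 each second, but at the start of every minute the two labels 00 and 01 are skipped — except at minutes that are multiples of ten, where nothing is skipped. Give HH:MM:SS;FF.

02:29:14;14

Ten DF minutes hold 17982 frames, so frame 268364 lies in block 14 (frames 251748–269729) with 16616 frames into that block.
The block's first minute is 1800 frames and the rest 1798 each; 16616 frames reaches minute 9, so 14 × 18 + 9 × 2 = 270 labels have been skipped so far.
Adding those back, label number 268364 + 270 = 268634 at 30 labels/s is 8954 s + 14 f = 2 h 29 min 14 s frame 14, i.e. 02:29:14;14.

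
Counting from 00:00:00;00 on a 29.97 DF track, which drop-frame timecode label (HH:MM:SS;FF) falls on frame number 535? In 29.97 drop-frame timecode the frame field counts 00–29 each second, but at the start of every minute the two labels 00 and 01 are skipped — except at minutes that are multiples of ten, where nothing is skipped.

00:00:17;25

Ten DF minutes hold 17982 frames, so frame 535 lies in block 0 (frames 0–17981) with 535 frames into that block.
The block's first minute is 1800 frames and the rest 1798 each; 535 frames reaches minute 0, so 0 × 18 + 0 × 2 = 0 labels have been skipped so far.
Adding those back, label number 535 + 0 = 535 at 30 labels/s is 17 s + 25 f = 0 h 0 min 17 s frame 25, i.e. 00:00:17;25.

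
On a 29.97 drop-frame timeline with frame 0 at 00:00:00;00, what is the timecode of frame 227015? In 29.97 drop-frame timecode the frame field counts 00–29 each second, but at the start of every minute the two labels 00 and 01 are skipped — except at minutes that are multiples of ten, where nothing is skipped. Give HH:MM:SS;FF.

02:06:14;23

Each 10-minute DF block holds 10 × 60 × 30 − 9 × 2 = 17982 frames. 227015 ÷ 17982 → 12 full blocks, remainder 11231.
Within the partial block the first minute is 1800 frames and each further minute 1798, so 6 further minute boundaries passed. Total skipped labels = 18 × 12 + 2 × 6 = 228.
Non-drop label index = 227015 + 228 = 227243; at 30 labels/s that is 02:06:14:23, i.e. DF 02:06:14;23.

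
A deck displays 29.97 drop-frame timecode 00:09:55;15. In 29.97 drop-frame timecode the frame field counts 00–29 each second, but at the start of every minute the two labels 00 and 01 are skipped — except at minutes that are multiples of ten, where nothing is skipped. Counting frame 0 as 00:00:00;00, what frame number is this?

17847

As if non-drop at 30 labels/s: (0 × 3600 + 9 × 60 + 55) × 30 + 15 = 17865.
Minute boundaries passed: 9; those not divisible by 10: 9 − 0 = 9; dropped labels = 2 × 9 = 18.
Actual frame index = 17865 − 18 = 17847.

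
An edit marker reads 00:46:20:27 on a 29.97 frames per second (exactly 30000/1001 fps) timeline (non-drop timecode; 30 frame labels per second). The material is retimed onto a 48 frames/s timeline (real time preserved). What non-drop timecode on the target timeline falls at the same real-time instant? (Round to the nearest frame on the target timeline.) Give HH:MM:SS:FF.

Source frame index: (0×3600 + 46×60 + 20) × 30 + 27 = 83427.
Real time: 83427 / (30000/1001) = 27836809/10000 s.
Target frame: (27836809/10000) × (48) = 83510427/625 ≈ 133616.683 → 133617.
At 48 labels/s: frame 133617 → 00:46:23:33.

00:46:23:33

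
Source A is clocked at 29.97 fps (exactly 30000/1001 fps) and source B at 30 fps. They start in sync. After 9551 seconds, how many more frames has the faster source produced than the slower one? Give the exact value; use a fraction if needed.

286530/1001 frames

A emits 30000/1001 × 9551 = 286530000/1001 frames; B emits 30 × 9551 = 286530.
Difference = 286530/1001 frames (≈ 286.2438); B is ahead of A.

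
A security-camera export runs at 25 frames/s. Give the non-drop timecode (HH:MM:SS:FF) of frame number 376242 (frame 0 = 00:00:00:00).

376242 ÷ 25 = 15049 full seconds, remainder 17 frames.
15049 s = 4 h 10 min 49 s.
Timecode: 04:10:49:17.

04:10:49:17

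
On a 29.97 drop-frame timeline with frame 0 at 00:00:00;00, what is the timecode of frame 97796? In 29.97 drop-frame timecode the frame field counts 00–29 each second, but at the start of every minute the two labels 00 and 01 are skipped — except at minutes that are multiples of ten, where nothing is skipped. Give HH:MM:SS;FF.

00:54:23;04

Each 10-minute DF block holds 10 × 60 × 30 − 9 × 2 = 17982 frames. 97796 ÷ 17982 → 5 full blocks, remainder 7886.
Within the partial block the first minute is 1800 frames and each further minute 1798, so 4 further minute boundaries passed. Total skipped labels = 18 × 5 + 2 × 4 = 98.
Non-drop label index = 97796 + 98 = 97894; at 30 labels/s that is 00:54:23:04, i.e. DF 00:54:23;04.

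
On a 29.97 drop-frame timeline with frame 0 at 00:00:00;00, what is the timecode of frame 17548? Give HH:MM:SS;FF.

00:09:45;16

Ten DF minutes hold 17982 frames, so frame 17548 lies in block 0 (frames 0–17981) with 17548 frames into that block.
The block's first minute is 1800 frames and the rest 1798 each; 17548 frames reaches minute 9, so 0 × 18 + 9 × 2 = 18 labels have been skipped so far.
Adding those back, label number 17548 + 18 = 17566 at 30 labels/s is 585 s + 16 f = 0 h 9 min 45 s frame 16, i.e. 00:09:45;16.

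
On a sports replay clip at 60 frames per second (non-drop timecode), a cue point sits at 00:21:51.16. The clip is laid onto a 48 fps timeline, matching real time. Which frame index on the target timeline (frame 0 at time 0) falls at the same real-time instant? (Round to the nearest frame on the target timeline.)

frame 62941

Source frame index: (0×3600 + 21×60 + 51) × 60 + 16 = 78676.
Real time: 78676 / (60) = 19669/15 s.
Target frame: (19669/15) × (48) = 314704/5 ≈ 62940.800 → 62941.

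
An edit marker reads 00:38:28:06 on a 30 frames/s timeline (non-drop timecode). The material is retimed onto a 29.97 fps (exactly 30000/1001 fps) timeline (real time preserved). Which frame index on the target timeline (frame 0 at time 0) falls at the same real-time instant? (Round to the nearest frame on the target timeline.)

Source frame index: (0×3600 + 38×60 + 28) × 30 + 6 = 69246.
Real time: 69246 / (30) = 11541/5 s.
Target frame: (11541/5) × (30000/1001) = 69246000/1001 ≈ 69176.823 → 69177.

frame 69177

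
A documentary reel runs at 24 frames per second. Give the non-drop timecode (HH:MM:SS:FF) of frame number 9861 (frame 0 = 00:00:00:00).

9861 ÷ 24 = 410 full seconds, remainder 21 frames.
410 s = 0 h 6 min 50 s.
Timecode: 00:06:50:21.

00:06:50:21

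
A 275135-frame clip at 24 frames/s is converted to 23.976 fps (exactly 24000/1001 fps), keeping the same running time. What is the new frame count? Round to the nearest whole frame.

Frames at target rate = 275135 × (24000/1001) / (24) = 39305000/143 ≈ 274860.140.
Nearest whole frame: 274860.

274860 frames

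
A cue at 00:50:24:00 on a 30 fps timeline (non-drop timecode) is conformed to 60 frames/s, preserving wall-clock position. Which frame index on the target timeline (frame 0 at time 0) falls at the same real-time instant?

Source frame index: (0×3600 + 50×60 + 24) × 30 + 0 = 90720.
Real time: 90720 / (30) = 3024 s.
Target frame: (3024) × (60) = 181440.

frame 181440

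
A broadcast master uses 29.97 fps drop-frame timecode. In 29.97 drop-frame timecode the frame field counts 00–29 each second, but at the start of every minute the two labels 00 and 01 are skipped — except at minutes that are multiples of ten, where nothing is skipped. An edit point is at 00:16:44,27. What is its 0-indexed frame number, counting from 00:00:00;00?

30117

As if non-drop at 30 labels/s: (0 × 3600 + 16 × 60 + 44) × 30 + 27 = 30147.
Minute boundaries passed: 16; those not divisible by 10: 16 − 1 = 15; dropped labels = 2 × 15 = 30.
Actual frame index = 30147 − 30 = 30117.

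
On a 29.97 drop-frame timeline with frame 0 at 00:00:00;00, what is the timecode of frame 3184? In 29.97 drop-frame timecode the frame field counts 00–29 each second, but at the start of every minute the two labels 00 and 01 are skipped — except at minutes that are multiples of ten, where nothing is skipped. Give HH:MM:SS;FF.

Ten DF minutes hold 17982 frames, so frame 3184 lies in block 0 (frames 0–17981) with 3184 frames into that block.
The block's first minute is 1800 frames and the rest 1798 each; 3184 frames reaches minute 1, so 0 × 18 + 1 × 2 = 2 labels have been skipped so far.
Adding those back, label number 3184 + 2 = 3186 at 30 labels/s is 106 s + 6 f = 0 h 1 min 46 s frame 6, i.e. 00:01:46;06.

00:01:46;06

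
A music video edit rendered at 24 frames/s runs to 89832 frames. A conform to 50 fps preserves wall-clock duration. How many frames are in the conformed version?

Target frames = source frames × (target rate / source rate) = 89832 × (50)/(24) = 89832 × 25/12 = 187150.

187150 frames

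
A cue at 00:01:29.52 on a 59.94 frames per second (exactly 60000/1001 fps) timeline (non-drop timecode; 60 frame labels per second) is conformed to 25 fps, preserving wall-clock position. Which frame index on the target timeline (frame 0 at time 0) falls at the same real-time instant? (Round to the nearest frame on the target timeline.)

Source frame index: (0×3600 + 1×60 + 29) × 60 + 52 = 5392.
Real time: 5392 / (60000/1001) = 337337/3750 s.
Target frame: (337337/3750) × (25) = 337337/150 ≈ 2248.913 → 2249.

frame 2249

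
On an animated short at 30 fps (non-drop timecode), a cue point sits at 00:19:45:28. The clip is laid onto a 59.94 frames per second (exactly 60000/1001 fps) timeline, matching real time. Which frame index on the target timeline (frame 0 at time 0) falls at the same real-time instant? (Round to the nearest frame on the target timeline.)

frame 71085

Source frame index: (0×3600 + 19×60 + 45) × 30 + 28 = 35578.
Real time: 35578 / (30) = 17789/15 s.
Target frame: (17789/15) × (60000/1001) = 71156000/1001 ≈ 71084.915 → 71085.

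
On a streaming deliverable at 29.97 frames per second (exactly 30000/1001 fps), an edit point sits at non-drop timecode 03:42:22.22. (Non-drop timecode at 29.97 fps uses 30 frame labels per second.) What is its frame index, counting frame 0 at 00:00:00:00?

frame 400282

Total seconds to the label: (3 × 3600 + 42 × 60 + 22) = 13342.
Frame index = 13342 × 30 + 22 = 400282.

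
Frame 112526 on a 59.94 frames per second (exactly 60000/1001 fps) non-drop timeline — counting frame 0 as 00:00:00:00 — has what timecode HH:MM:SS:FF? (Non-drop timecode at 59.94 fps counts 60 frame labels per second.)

112526 ÷ 60 = 1875 full seconds, remainder 26 frames.
1875 s = 0 h 31 min 15 s.
Timecode: 00:31:15:26.

00:31:15:26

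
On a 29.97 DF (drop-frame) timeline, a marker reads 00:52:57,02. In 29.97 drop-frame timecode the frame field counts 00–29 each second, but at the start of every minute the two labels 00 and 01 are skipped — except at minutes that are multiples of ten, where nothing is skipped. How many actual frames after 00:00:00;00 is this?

As if non-drop at 30 labels/s: (0 × 3600 + 52 × 60 + 57) × 30 + 2 = 95312.
Minute boundaries passed: 52; those not divisible by 10: 52 − 5 = 47; dropped labels = 2 × 47 = 94.
Actual frame index = 95312 − 94 = 95218.

95218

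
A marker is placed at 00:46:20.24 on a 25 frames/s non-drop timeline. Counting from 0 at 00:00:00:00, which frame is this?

69524

Total seconds to the label: (0 × 3600 + 46 × 60 + 20) = 2780.
Frame index = 2780 × 25 + 24 = 69524.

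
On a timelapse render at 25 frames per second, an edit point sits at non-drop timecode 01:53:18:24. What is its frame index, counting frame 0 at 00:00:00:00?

Total seconds to the label: (1 × 3600 + 53 × 60 + 18) = 6798.
Frame index = 6798 × 25 + 24 = 169974.

169974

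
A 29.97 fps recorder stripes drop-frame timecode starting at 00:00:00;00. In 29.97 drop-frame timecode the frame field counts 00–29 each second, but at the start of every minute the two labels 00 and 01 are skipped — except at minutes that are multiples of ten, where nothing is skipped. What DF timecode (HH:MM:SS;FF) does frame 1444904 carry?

13:23:31;20

Ten DF minutes hold 17982 frames, so frame 1444904 lies in block 80 (frames 1438560–1456541) with 6344 frames into that block.
The block's first minute is 1800 frames and the rest 1798 each; 6344 frames reaches minute 3, so 80 × 18 + 3 × 2 = 1446 labels have been skipped so far.
Adding those back, label number 1444904 + 1446 = 1446350 at 30 labels/s is 48211 s + 20 f = 13 h 23 min 31 s frame 20, i.e. 13:23:31;20.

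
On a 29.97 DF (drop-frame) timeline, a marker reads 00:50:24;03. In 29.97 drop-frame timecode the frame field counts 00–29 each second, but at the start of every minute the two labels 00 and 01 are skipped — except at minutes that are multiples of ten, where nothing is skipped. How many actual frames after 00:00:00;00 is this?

Complete 10-minute blocks: 5, each 17982 frames → 89910.
Remaining 0 whole minutes in the current block: 0 frames.
Within the current minute: 24 × 30 + 3 = 723. Total = 89910 + 0 + 723 = 90633.

90633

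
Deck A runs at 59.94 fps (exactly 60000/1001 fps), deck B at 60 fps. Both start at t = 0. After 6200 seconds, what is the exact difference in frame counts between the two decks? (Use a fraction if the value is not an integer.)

372000/1001 frames

A emits 60000/1001 × 6200 = 372000000/1001 frames; B emits 60 × 6200 = 372000.
Difference = 372000/1001 frames (≈ 371.6284); B is ahead of A.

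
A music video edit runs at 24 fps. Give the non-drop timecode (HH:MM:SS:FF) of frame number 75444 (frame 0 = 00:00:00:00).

00:52:23:12

75444 ÷ 24 = 3143 full seconds, remainder 12 frames.
3143 s = 0 h 52 min 23 s.
Timecode: 00:52:23:12.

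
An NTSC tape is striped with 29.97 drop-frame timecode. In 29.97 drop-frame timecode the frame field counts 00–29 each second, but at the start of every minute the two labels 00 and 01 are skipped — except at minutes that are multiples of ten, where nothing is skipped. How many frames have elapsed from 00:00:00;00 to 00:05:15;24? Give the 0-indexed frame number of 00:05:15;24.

9464

Complete 10-minute blocks: 0, each 17982 frames → 0.
Remaining 5 whole minutes in the current block: 1800 + 4 × 1798 = 8992 frames.
Within the current minute: 15 × 30 + 24 − 2 = 472 (labels ;00/;01 skipped at this minute). Total = 0 + 8992 + 472 = 9464.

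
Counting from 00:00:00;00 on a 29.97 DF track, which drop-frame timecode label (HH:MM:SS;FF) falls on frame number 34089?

00:18:57;13

Each 10-minute DF block holds 10 × 60 × 30 − 9 × 2 = 17982 frames. 34089 ÷ 17982 → 1 full block, remainder 16107.
Within the partial block the first minute is 1800 frames and each further minute 1798, so 8 further minute boundaries passed. Total skipped labels = 18 × 1 + 2 × 8 = 34.
Non-drop label index = 34089 + 34 = 34123; at 30 labels/s that is 00:18:57:13, i.e. DF 00:18:57;13.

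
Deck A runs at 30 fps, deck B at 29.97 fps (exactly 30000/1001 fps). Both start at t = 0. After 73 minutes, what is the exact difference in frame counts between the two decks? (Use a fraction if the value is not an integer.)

131400/1001 frames

73 min = 4380 s.
A emits 30 × 4380 = 131400 frames; B emits 30000/1001 × 4380 = 131400000/1001.
Difference = 131400/1001 frames (≈ 131.2687); B is behind A.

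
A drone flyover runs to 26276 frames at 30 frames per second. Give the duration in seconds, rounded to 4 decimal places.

875.8667 seconds

Running time = 26276 × 1/30 = 13138/15 s ≈ 875.8667 s.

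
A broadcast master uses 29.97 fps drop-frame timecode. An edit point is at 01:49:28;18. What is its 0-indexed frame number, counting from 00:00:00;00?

Complete 10-minute blocks: 10, each 17982 frames → 179820.
Remaining 9 whole minutes in the current block: 1800 + 8 × 1798 = 16184 frames.
Within the current minute: 28 × 30 + 18 − 2 = 856 (labels ;00/;01 skipped at this minute). Total = 179820 + 16184 + 856 = 196860.

196860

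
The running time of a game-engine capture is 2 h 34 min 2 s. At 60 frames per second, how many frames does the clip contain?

2 h 34 min 2 s = 9242 s.
Frames = 9242 × 60 = 554520.

554520 frames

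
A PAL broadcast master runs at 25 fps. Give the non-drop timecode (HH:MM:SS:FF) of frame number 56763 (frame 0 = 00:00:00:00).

56763 ÷ 25 = 2270 full seconds, remainder 13 frames.
2270 s = 0 h 37 min 50 s.
Timecode: 00:37:50:13.

00:37:50:13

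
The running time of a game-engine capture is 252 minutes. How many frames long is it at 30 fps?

453600 frames

252 min = 15120 s.
Frames = 15120 × 30 = 453600.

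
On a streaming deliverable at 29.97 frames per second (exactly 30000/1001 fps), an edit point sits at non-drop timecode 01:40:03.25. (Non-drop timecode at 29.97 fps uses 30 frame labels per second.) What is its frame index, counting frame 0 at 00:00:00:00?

Total seconds to the label: (1 × 3600 + 40 × 60 + 3) = 6003.
Frame index = 6003 × 30 + 25 = 180115.

frame 180115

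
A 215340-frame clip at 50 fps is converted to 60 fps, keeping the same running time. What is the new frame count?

258408 frames

Target frames = source frames × (target rate / source rate) = 215340 × (60)/(50) = 215340 × 6/5 = 258408.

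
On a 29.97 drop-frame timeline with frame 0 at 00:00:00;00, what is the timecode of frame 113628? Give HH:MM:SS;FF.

01:03:11;12

Each 10-minute DF block holds 10 × 60 × 30 − 9 × 2 = 17982 frames. 113628 ÷ 17982 → 6 full blocks, remainder 5736.
Within the partial block the first minute is 1800 frames and each further minute 1798, so 3 further minute boundaries passed. Total skipped labels = 18 × 6 + 2 × 3 = 114.
Non-drop label index = 113628 + 114 = 113742; at 30 labels/s that is 01:03:11:12, i.e. DF 01:03:11;12.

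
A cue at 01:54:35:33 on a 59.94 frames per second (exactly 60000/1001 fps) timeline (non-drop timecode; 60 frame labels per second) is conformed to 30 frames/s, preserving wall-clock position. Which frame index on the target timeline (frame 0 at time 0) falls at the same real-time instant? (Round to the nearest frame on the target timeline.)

Source frame index: (1×3600 + 54×60 + 35) × 60 + 33 = 412533.
Real time: 412533 / (60000/1001) = 137648511/20000 s.
Target frame: (137648511/20000) × (30) = 412945533/2000 ≈ 206472.766 → 206473.

frame 206473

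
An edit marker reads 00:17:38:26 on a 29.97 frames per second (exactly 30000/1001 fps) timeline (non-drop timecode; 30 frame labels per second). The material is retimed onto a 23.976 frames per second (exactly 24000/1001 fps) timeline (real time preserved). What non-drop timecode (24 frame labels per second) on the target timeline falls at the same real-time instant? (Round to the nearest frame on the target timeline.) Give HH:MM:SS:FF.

Source frame index: (0×3600 + 17×60 + 38) × 30 + 26 = 31766.
Real time: 31766 / (30000/1001) = 15898883/15000 s.
Target frame: (15898883/15000) × (24000/1001) = 127064/5 ≈ 25412.800 → 25413.
At 24 labels/s: frame 25413 → 00:17:38:21.

00:17:38:21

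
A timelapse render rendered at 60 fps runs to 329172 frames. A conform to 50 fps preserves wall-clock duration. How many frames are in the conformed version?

274310 frames

Target frames = source frames × (target rate / source rate) = 329172 × (50)/(60) = 329172 × 5/6 = 274310.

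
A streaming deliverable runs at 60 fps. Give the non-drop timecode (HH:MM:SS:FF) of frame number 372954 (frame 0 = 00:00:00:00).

01:43:35:54

372954 ÷ 60 = 6215 full seconds, remainder 54 frames.
6215 s = 1 h 43 min 35 s.
Timecode: 01:43:35:54.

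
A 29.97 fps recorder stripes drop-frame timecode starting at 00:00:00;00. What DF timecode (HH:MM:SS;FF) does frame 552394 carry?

05:07:11;18

Each 10-minute DF block holds 10 × 60 × 30 − 9 × 2 = 17982 frames. 552394 ÷ 17982 → 30 full blocks, remainder 12934.
Within the partial block the first minute is 1800 frames and each further minute 1798, so 7 further minute boundaries passed. Total skipped labels = 18 × 30 + 2 × 7 = 554.
Non-drop label index = 552394 + 554 = 552948; at 30 labels/s that is 05:07:11:18, i.e. DF 05:07:11;18.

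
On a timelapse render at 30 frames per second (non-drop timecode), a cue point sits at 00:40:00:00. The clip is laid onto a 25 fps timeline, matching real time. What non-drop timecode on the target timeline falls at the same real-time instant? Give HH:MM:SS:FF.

Source frame index: (0×3600 + 40×60 + 0) × 30 + 0 = 72000.
Real time: 72000 / (30) = 2400 s.
Target frame: (2400) × (25) = 60000.
At 25 labels/s: frame 60000 → 00:40:00:00.

00:40:00:00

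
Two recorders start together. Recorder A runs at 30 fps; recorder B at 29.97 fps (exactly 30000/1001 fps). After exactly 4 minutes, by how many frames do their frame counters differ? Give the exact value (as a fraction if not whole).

4 min = 240 s.
A emits 30 × 240 = 7200 frames; B emits 30000/1001 × 240 = 7200000/1001.
Difference = 7200/1001 frames (≈ 7.1928); B is behind A.

7200/1001 frames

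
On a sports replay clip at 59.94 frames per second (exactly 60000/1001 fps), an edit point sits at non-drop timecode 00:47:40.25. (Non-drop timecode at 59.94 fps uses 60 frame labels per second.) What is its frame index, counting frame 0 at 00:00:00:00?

Total seconds to the label: (0 × 3600 + 47 × 60 + 40) = 2860.
Frame index = 2860 × 60 + 25 = 171625.

171625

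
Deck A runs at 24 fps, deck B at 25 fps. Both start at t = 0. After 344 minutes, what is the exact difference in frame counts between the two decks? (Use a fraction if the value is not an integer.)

344 min = 20640 s.
A emits 24 × 20640 = 495360 frames; B emits 25 × 20640 = 516000.
Difference = 20640 frames; B is ahead of A.

20640 frames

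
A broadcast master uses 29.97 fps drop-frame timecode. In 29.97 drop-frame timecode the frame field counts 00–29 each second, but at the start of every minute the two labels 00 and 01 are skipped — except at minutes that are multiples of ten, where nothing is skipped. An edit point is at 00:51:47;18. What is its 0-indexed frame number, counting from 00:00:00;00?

93136

As if non-drop at 30 labels/s: (0 × 3600 + 51 × 60 + 47) × 30 + 18 = 93228.
Minute boundaries passed: 51; those not divisible by 10: 51 − 5 = 46; dropped labels = 2 × 46 = 92.
Actual frame index = 93228 − 92 = 93136.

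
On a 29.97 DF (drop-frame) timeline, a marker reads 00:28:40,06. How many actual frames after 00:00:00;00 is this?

As if non-drop at 30 labels/s: (0 × 3600 + 28 × 60 + 40) × 30 + 6 = 51606.
Minute boundaries passed: 28; those not divisible by 10: 28 − 2 = 26; dropped labels = 2 × 26 = 52.
Actual frame index = 51606 − 52 = 51554.

51554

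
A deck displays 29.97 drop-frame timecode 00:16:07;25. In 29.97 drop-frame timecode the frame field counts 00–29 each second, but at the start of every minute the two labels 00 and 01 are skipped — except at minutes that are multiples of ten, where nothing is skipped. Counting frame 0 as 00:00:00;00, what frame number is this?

Complete 10-minute blocks: 1, each 17982 frames → 17982.
Remaining 6 whole minutes in the current block: 1800 + 5 × 1798 = 10790 frames.
Within the current minute: 7 × 30 + 25 − 2 = 233 (labels ;00/;01 skipped at this minute). Total = 17982 + 10790 + 233 = 29005.

29005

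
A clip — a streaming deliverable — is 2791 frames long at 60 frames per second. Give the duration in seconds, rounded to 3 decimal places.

46.517 seconds

Running time = 2791 × 1/60 = 2791/60 s ≈ 46.517 s.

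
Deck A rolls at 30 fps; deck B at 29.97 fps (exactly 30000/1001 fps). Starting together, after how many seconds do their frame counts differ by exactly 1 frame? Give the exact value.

The gap grows by |30000/1001 − 30| = 30/1001 frames per second.
Time for a 1-frame gap: 1 ÷ (30/1001) = 1001/30 s.

1001/30 seconds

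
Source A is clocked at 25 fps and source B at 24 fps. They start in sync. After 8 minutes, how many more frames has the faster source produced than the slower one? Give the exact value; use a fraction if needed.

8 min = 480 s.
A emits 25 × 480 = 12000 frames; B emits 24 × 480 = 11520.
Difference = 480 frames; B is behind A.

480 frames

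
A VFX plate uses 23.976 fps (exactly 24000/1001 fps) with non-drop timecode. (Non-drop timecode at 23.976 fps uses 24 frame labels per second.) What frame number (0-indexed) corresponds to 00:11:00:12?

frame 15852

Total seconds to the label: (0 × 3600 + 11 × 60 + 0) = 660.
Frame index = 660 × 24 + 12 = 15852.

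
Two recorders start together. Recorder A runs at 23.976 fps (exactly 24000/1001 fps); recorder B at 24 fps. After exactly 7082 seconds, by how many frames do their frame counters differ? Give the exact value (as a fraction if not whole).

169968/1001 frames

A emits 24000/1001 × 7082 = 169968000/1001 frames; B emits 24 × 7082 = 169968.
Difference = 169968/1001 frames (≈ 169.7982); B is ahead of A.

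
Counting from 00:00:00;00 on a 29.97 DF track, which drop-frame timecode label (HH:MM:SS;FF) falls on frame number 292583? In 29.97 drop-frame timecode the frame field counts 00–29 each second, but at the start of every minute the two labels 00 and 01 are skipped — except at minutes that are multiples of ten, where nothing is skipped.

02:42:42;15

Each 10-minute DF block holds 10 × 60 × 30 − 9 × 2 = 17982 frames. 292583 ÷ 17982 → 16 full blocks, remainder 4871.
Within the partial block the first minute is 1800 frames and each further minute 1798, so 2 further minute boundaries passed. Total skipped labels = 18 × 16 + 2 × 2 = 292.
Non-drop label index = 292583 + 292 = 292875; at 30 labels/s that is 02:42:42:15, i.e. DF 02:42:42;15.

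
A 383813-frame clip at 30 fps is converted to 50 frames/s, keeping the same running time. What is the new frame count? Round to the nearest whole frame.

Frames at target rate = 383813 × (50) / (30) = 1919065/3 ≈ 639688.333.
Nearest whole frame: 639688.

639688 frames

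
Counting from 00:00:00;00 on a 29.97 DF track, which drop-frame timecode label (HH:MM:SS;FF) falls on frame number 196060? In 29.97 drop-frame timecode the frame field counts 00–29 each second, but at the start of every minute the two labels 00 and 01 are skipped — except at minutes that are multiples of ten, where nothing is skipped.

Each 10-minute DF block holds 10 × 60 × 30 − 9 × 2 = 17982 frames. 196060 ÷ 17982 → 10 full blocks, remainder 16240.
Within the partial block the first minute is 1800 frames and each further minute 1798, so 9 further minute boundaries passed. Total skipped labels = 18 × 10 + 2 × 9 = 198.
Non-drop label index = 196060 + 198 = 196258; at 30 labels/s that is 01:49:01:28, i.e. DF 01:49:01;28.

01:49:01;28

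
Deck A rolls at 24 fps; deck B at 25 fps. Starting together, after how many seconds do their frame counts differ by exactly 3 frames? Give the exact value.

3 seconds

The gap grows by |25 − 24| = 1 frame per second.
Time for a 3-frame gap: 3 ÷ (1) = 3 s.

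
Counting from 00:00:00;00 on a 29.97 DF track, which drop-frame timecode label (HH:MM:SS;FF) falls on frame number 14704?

00:08:10;20

Each 10-minute DF block holds 10 × 60 × 30 − 9 × 2 = 17982 frames. 14704 ÷ 17982 → 0 full blocks, remainder 14704.
Within the partial block the first minute is 1800 frames and each further minute 1798, so 8 further minute boundaries passed. Total skipped labels = 18 × 0 + 2 × 8 = 16.
Non-drop label index = 14704 + 16 = 14720; at 30 labels/s that is 00:08:10:20, i.e. DF 00:08:10;20.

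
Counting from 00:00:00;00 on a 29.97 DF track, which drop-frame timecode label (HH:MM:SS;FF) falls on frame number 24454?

00:13:35;28

Each 10-minute DF block holds 10 × 60 × 30 − 9 × 2 = 17982 frames. 24454 ÷ 17982 → 1 full block, remainder 6472.
Within the partial block the first minute is 1800 frames and each further minute 1798, so 3 further minute boundaries passed. Total skipped labels = 18 × 1 + 2 × 3 = 24.
Non-drop label index = 24454 + 24 = 24478; at 30 labels/s that is 00:13:35:28, i.e. DF 00:13:35;28.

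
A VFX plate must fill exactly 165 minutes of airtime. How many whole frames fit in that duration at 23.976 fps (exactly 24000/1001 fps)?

165 min = 9900 s.
Frames = 9900 × 24000/1001 = 21600000/91 ≈ 237362.6374.
Complete frames: 237362.

237362 frames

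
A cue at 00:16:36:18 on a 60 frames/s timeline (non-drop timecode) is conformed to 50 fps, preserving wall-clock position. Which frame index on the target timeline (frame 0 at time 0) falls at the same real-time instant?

Source frame index: (0×3600 + 16×60 + 36) × 60 + 18 = 59778.
Real time: 59778 / (60) = 9963/10 s.
Target frame: (9963/10) × (50) = 49815.

frame 49815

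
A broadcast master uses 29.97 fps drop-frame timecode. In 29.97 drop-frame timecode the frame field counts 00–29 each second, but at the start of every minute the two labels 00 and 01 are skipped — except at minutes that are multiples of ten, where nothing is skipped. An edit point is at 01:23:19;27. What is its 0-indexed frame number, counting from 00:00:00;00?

149847

Complete 10-minute blocks: 8, each 17982 frames → 143856.
Remaining 3 whole minutes in the current block: 1800 + 2 × 1798 = 5396 frames.
Within the current minute: 19 × 30 + 27 − 2 = 595 (labels ;00/;01 skipped at this minute). Total = 143856 + 5396 + 595 = 149847.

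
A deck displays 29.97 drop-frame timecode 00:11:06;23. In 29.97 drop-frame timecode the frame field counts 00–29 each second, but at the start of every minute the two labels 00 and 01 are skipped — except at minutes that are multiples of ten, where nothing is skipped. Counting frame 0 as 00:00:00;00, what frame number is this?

As if non-drop at 30 labels/s: (0 × 3600 + 11 × 60 + 6) × 30 + 23 = 20003.
Minute boundaries passed: 11; those not divisible by 10: 11 − 1 = 10; dropped labels = 2 × 10 = 20.
Actual frame index = 20003 − 20 = 19983.

19983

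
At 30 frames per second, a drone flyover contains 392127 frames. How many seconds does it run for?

13070.9 seconds

Running time = 392127 / (30) = 13070.9 s.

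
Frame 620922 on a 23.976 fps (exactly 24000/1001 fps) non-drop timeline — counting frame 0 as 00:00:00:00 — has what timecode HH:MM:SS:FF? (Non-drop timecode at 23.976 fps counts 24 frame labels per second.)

620922 ÷ 24 = 25871 full seconds, remainder 18 frames.
25871 s = 7 h 11 min 11 s.
Timecode: 07:11:11:18.

07:11:11:18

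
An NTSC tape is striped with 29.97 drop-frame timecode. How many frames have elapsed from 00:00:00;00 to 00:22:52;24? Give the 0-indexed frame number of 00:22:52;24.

41144

Complete 10-minute blocks: 2, each 17982 frames → 35964.
Remaining 2 whole minutes in the current block: 1800 + 1 × 1798 = 3598 frames.
Within the current minute: 52 × 30 + 24 − 2 = 1582 (labels ;00/;01 skipped at this minute). Total = 35964 + 3598 + 1582 = 41144.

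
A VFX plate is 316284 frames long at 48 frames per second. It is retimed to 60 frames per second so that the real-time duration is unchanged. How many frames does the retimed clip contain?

395355 frames

Target frames = source frames × (target rate / source rate) = 316284 × (60)/(48) = 316284 × 5/4 = 395355.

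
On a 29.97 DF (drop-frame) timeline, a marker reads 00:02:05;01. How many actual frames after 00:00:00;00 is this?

3747

As if non-drop at 30 labels/s: (0 × 3600 + 2 × 60 + 5) × 30 + 1 = 3751.
Minute boundaries passed: 2; those not divisible by 10: 2 − 0 = 2; dropped labels = 2 × 2 = 4.
Actual frame index = 3751 − 4 = 3747.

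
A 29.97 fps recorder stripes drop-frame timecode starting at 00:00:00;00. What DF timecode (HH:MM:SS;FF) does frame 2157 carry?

00:01:11;29

Each 10-minute DF block holds 10 × 60 × 30 − 9 × 2 = 17982 frames. 2157 ÷ 17982 → 0 full blocks, remainder 2157.
Within the partial block the first minute is 1800 frames and each further minute 1798, so 1 further minute boundary passed. Total skipped labels = 18 × 0 + 2 × 1 = 2.
Non-drop label index = 2157 + 2 = 2159; at 30 labels/s that is 00:01:11:29, i.e. DF 00:01:11;29.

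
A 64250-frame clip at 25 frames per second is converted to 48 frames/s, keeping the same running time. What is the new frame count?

123360 frames

Target frames = source frames × (target rate / source rate) = 64250 × (48)/(25) = 64250 × 48/25 = 123360.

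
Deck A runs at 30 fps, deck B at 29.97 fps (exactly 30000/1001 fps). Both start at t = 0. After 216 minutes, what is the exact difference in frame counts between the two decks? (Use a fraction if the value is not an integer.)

388800/1001 frames

216 min = 12960 s.
A emits 30 × 12960 = 388800 frames; B emits 30000/1001 × 12960 = 388800000/1001.
Difference = 388800/1001 frames (≈ 388.4116); B is behind A.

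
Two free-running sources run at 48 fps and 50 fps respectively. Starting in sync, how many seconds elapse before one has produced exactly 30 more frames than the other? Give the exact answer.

15 seconds

The gap grows by |50 − 48| = 2 frames per second.
Time for a 30-frame gap: 30 ÷ (2) = 15 s.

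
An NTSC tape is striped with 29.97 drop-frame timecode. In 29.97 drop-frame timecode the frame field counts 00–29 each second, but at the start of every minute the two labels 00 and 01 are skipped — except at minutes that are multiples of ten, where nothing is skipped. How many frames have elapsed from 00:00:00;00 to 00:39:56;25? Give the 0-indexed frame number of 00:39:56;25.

As if non-drop at 30 labels/s: (0 × 3600 + 39 × 60 + 56) × 30 + 25 = 71905.
Minute boundaries passed: 39; those not divisible by 10: 39 − 3 = 36; dropped labels = 2 × 36 = 72.
Actual frame index = 71905 − 72 = 71833.

71833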